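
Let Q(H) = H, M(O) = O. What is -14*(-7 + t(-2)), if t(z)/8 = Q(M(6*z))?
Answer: 1442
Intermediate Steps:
t(z) = 48*z (t(z) = 8*(6*z) = 48*z)
-14*(-7 + t(-2)) = -14*(-7 + 48*(-2)) = -14*(-7 - 96) = -14*(-103) = 1442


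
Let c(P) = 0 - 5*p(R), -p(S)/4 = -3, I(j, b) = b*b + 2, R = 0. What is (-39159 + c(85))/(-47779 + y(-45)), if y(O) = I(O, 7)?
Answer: 39219/47728 ≈ 0.82172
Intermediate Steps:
I(j, b) = 2 + b² (I(j, b) = b² + 2 = 2 + b²)
y(O) = 51 (y(O) = 2 + 7² = 2 + 49 = 51)
p(S) = 12 (p(S) = -4*(-3) = 12)
c(P) = -60 (c(P) = 0 - 5*12 = 0 - 60 = -60)
(-39159 + c(85))/(-47779 + y(-45)) = (-39159 - 60)/(-47779 + 51) = -39219/(-47728) = -39219*(-1/47728) = 39219/47728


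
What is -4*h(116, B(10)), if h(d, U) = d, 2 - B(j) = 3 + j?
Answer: -464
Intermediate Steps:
B(j) = -1 - j (B(j) = 2 - (3 + j) = 2 + (-3 - j) = -1 - j)
-4*h(116, B(10)) = -4*116 = -464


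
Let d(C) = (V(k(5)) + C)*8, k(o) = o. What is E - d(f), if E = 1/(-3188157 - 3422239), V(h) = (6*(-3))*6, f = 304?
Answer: -10365100929/6610396 ≈ -1568.0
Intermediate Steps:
V(h) = -108 (V(h) = -18*6 = -108)
d(C) = -864 + 8*C (d(C) = (-108 + C)*8 = -864 + 8*C)
E = -1/6610396 (E = 1/(-6610396) = -1/6610396 ≈ -1.5128e-7)
E - d(f) = -1/6610396 - (-864 + 8*304) = -1/6610396 - (-864 + 2432) = -1/6610396 - 1*1568 = -1/6610396 - 1568 = -10365100929/6610396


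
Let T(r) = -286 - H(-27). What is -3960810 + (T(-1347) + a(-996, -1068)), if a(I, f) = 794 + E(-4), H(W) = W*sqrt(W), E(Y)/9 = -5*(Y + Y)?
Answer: -3959942 + 81*I*sqrt(3) ≈ -3.9599e+6 + 140.3*I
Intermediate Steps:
E(Y) = -90*Y (E(Y) = 9*(-5*(Y + Y)) = 9*(-10*Y) = -90*Y)
H(W) = W**(3/2)
a(I, f) = 1154 (a(I, f) = 794 - 90*(-4) = 794 + 360 = 1154)
T(r) = -286 + 81*I*sqrt(3) (T(r) = -286 - (-27)**(3/2) = -286 - (-81)*I*sqrt(3) = -286 + 81*I*sqrt(3))
-3960810 + (T(-1347) + a(-996, -1068)) = -3960810 + ((-286 + 81*I*sqrt(3)) + 1154) = -3960810 + (868 + 81*I*sqrt(3)) = -3959942 + 81*I*sqrt(3)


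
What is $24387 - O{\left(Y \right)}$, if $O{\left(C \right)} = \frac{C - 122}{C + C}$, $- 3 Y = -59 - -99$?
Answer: $\frac{975277}{40} \approx 24382.0$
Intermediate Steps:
$Y = - \frac{40}{3}$ ($Y = - \frac{-59 - -99}{3} = - \frac{-59 + 99}{3} = \left(- \frac{1}{3}\right) 40 = - \frac{40}{3} \approx -13.333$)
$O{\left(C \right)} = \frac{-122 + C}{2 C}$
$24387 - O{\left(Y \right)} = 24387 - \frac{-122 - \frac{40}{3}}{2 \left(- \frac{40}{3}\right)} = 24387 - \frac{1}{2} \left(- \frac{3}{40}\right) \left(- \frac{406}{3}\right) = 24387 - \frac{203}{40} = \frac{975277}{40}$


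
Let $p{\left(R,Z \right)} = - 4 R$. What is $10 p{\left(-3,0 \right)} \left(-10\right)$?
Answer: $-1200$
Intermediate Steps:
$10 p{\left(-3,0 \right)} \left(-10\right) = 10 \left(\left(-4\right) \left(-3\right)\right) \left(-10\right) = 10 \cdot 12 \left(-10\right) = 120 \left(-10\right) = -1200$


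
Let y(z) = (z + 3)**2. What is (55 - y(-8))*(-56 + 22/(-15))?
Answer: -1724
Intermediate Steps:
y(z) = (3 + z)**2
(55 - y(-8))*(-56 + 22/(-15)) = (55 - (3 - 8)**2)*(-56 + 22/(-15)) = (55 - 1*(-5)**2)*(-56 + 22*(-1/15)) = (55 - 1*25)*(-56 - 22/15) = (55 - 25)*(-862/15) = 30*(-862/15) = -1724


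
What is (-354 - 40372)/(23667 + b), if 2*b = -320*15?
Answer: -40726/21267 ≈ -1.9150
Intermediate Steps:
b = -2400 (b = (-320*15)/2 = (½)*(-4800) = -2400)
(-354 - 40372)/(23667 + b) = (-354 - 40372)/(23667 - 2400) = -40726/21267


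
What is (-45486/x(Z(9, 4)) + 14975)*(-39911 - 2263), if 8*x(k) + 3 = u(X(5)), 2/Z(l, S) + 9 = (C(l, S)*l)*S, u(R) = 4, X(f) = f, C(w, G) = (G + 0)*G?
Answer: 14715056862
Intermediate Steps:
C(w, G) = G² (C(w, G) = G*G = G²)
Z(l, S) = 2/(-9 + l*S³) (Z(l, S) = 2/(-9 + (S²*l)*S) = 2/(-9 + (l*S²)*S) = 2/(-9 + l*S³))
x(k) = ⅛ (x(k) = -3/8 + (⅛)*4 = -3/8 + ½ = ⅛)
(-45486/x(Z(9, 4)) + 14975)*(-39911 - 2263) = (-45486/⅛ + 14975)*(-39911 - 2263) = (-45486*8 + 14975)*(-42174) = (-363888 + 14975)*(-42174) = -348913*(-42174) = 14715056862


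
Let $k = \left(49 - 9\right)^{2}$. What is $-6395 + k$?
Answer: $-4795$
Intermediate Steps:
$k = 1600$ ($k = 40^{2} = 1600$)
$-6395 + k = -6395 + 1600 = -4795$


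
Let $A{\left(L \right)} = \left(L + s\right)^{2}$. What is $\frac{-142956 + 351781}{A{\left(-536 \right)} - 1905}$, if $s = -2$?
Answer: $\frac{208825}{287539} \approx 0.72625$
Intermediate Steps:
$A{\left(L \right)} = \left(-2 + L\right)^{2}$ ($A{\left(L \right)} = \left(L - 2\right)^{2} = \left(-2 + L\right)^{2}$)
$\frac{-142956 + 351781}{A{\left(-536 \right)} - 1905} = \frac{-142956 + 351781}{\left(-2 - 536\right)^{2} - 1905} = \frac{208825}{\left(-538\right)^{2} - 1905} = \frac{208825}{289444 - 1905} = \frac{208825}{287539}$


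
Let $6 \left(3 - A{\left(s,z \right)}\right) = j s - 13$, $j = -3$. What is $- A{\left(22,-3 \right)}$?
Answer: $- \frac{97}{6} \approx -16.167$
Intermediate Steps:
$A{\left(s,z \right)} = \frac{31}{6} + \frac{s}{2}$ ($A{\left(s,z \right)} = 3 - \frac{- 3 s - 13}{6} = 3 - \frac{-13 - 3 s}{6} = 3 + \left(\frac{13}{6} + \frac{s}{2}\right) = \frac{31}{6} + \frac{s}{2}$)
$- A{\left(22,-3 \right)} = - (\frac{31}{6} + \frac{1}{2} \cdot 22) = - (\frac{31}{6} + 11) = \left(-1\right) \frac{97}{6} = - \frac{97}{6}$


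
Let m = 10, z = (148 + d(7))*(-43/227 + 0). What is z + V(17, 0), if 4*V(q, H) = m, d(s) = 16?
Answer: -12969/454 ≈ -28.566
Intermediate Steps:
z = -7052/227 (z = (148 + 16)*(-43/227 + 0) = 164*(-43*1/227 + 0) = 164*(-43/227 + 0) = 164*(-43/227) = -7052/227 ≈ -31.066)
V(q, H) = 5/2 (V(q, H) = (¼)*10 = 5/2)
z + V(17, 0) = -7052/227 + 5/2 = -12969/454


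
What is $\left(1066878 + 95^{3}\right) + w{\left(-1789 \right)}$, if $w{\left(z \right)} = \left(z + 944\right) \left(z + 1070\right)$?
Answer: $2531808$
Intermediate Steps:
$w{\left(z \right)} = \left(944 + z\right) \left(1070 + z\right)$
$\left(1066878 + 95^{3}\right) + w{\left(-1789 \right)} = \left(1066878 + 95^{3}\right) + \left(1010080 + \left(-1789\right)^{2} + 2014 \left(-1789\right)\right) = \left(1066878 + 857375\right) + \left(1010080 + 3200521 - 3603046\right) = 1924253 + 607555 = 2531808$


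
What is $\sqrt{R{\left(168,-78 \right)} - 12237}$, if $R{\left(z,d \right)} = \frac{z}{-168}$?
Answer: $i \sqrt{12238} \approx 110.63 i$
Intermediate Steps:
$R{\left(z,d \right)} = - \frac{z}{168}$ ($R{\left(z,d \right)} = z \left(- \frac{1}{168}\right) = - \frac{z}{168}$)
$\sqrt{R{\left(168,-78 \right)} - 12237} = \sqrt{\left(- \frac{1}{168}\right) 168 - 12237} = \sqrt{-1 - 12237} = \sqrt{-12238} = i \sqrt{12238}$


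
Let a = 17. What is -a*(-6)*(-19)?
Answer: -1938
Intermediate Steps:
-a*(-6)*(-19) = -17*(-6)*(-19) = -(-102)*(-19) = -1*1938 = -1938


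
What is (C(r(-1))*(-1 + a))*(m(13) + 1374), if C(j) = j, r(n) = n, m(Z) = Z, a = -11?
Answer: 16644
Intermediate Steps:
(C(r(-1))*(-1 + a))*(m(13) + 1374) = (-(-1 - 11))*(13 + 1374) = -1*(-12)*1387 = 12*1387 = 16644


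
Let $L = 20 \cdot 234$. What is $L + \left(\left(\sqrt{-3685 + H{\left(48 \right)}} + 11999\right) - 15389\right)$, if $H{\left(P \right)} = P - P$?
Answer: $1290 + i \sqrt{3685} \approx 1290.0 + 60.704 i$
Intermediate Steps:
$H{\left(P \right)} = 0$
$L = 4680$
$L + \left(\left(\sqrt{-3685 + H{\left(48 \right)}} + 11999\right) - 15389\right) = 4680 - \left(3390 - \sqrt{-3685 + 0}\right) = 4680 - \left(3390 - i \sqrt{3685}\right) = 1290 + i \sqrt{3685}$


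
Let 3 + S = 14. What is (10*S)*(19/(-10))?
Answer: -209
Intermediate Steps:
S = 11 (S = -3 + 14 = 11)
(10*S)*(19/(-10)) = (10*11)*(19/(-10)) = 110*(19*(-⅒)) = 110*(-19/10) = -209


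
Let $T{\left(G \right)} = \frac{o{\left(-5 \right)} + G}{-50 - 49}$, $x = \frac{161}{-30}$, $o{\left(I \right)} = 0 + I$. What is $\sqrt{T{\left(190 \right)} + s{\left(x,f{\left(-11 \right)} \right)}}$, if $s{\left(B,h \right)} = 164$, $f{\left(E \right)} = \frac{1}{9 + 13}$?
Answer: $\frac{\sqrt{176561}}{33} \approx 12.733$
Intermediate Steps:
$o{\left(I \right)} = I$
$f{\left(E \right)} = \frac{1}{22}$
$x = - \frac{161}{30}$ ($x = 161 \left(- \frac{1}{30}\right) = - \frac{161}{30} \approx -5.3667$)
$T{\left(G \right)} = \frac{5}{99} - \frac{G}{99}$ ($T{\left(G \right)} = \frac{-5 + G}{-50 - 49} = \frac{-5 + G}{-99} = \left(-5 + G\right) \left(- \frac{1}{99}\right) = \frac{5}{99} - \frac{G}{99}$)
$\sqrt{T{\left(190 \right)} + s{\left(x,f{\left(-11 \right)} \right)}} = \sqrt{\left(\frac{5}{99} - \frac{190}{99}\right) + 164} = \sqrt{- \frac{185}{99} + 164} = \sqrt{\frac{16051}{99}} = \frac{\sqrt{176561}}{33}$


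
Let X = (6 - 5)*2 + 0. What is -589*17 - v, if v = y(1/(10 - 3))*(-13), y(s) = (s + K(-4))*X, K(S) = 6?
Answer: -68973/7 ≈ -9853.3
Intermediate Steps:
X = 2 (X = 1*2 + 0 = 2 + 0 = 2)
y(s) = 12 + 2*s (y(s) = (s + 6)*2 = (6 + s)*2 = 12 + 2*s)
v = -1118/7 (v = (12 + 2/(10 - 3))*(-13) = (12 + 2/7)*(-13) = (86/7)*(-13) = -1118/7 ≈ -159.71)
-589*17 - v = -589*17 - 1*(-1118/7) = -10013 + 1118/7 = -68973/7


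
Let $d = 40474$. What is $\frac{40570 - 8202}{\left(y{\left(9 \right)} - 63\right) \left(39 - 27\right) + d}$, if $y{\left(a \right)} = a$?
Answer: $\frac{16184}{19913} \approx 0.81274$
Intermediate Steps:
$\frac{40570 - 8202}{\left(y{\left(9 \right)} - 63\right) \left(39 - 27\right) + d} = \frac{40570 - 8202}{\left(9 - 63\right) \left(39 - 27\right) + 40474} = \frac{32368}{- 54 \left(39 - 27\right) + 40474} = \frac{32368}{\left(-54\right) 12 + 40474} = \frac{32368}{-648 + 40474} = \frac{32368}{39826} = 32368 \cdot \frac{1}{39826} = \frac{16184}{19913}$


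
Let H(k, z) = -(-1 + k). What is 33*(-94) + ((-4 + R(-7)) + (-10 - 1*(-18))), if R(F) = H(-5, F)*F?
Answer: -3140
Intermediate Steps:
H(k, z) = 1 - k
R(F) = 6*F (R(F) = (1 - 1*(-5))*F = (1 + 5)*F = 6*F)
33*(-94) + ((-4 + R(-7)) + (-10 - 1*(-18))) = 33*(-94) + ((-4 + 6*(-7)) + (-10 - 1*(-18))) = -3102 + ((-4 - 42) + (-10 + 18)) = -3102 + (-46 + 8) = -3102 - 38 = -3140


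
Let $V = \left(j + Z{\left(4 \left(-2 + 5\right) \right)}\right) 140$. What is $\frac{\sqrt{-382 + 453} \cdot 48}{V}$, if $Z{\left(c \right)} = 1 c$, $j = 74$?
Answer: $\frac{6 \sqrt{71}}{1505} \approx 0.033593$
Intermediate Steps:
$Z{\left(c \right)} = c$
$V = 12040$ ($V = \left(74 + 4 \left(-2 + 5\right)\right) 140 = \left(74 + 4 \cdot 3\right) 140 = \left(74 + 12\right) 140 = 86 \cdot 140 = 12040$)
$\frac{\sqrt{-382 + 453} \cdot 48}{V} = \frac{\sqrt{-382 + 453} \cdot 48}{12040} = \sqrt{71} \cdot 48 \cdot \frac{1}{12040} = 48 \sqrt{71} \cdot \frac{1}{12040} = \frac{6 \sqrt{71}}{1505}$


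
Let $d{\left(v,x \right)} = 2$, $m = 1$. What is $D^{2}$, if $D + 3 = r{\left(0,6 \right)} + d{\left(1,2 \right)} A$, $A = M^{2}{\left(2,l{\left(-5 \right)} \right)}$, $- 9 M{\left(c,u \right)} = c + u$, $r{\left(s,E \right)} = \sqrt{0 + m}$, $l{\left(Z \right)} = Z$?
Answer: $\frac{256}{81} \approx 3.1605$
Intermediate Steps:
$r{\left(s,E \right)} = 1$ ($r{\left(s,E \right)} = \sqrt{0 + 1} = \sqrt{1} = 1$)
$M{\left(c,u \right)} = - \frac{c}{9} - \frac{u}{9}$ ($M{\left(c,u \right)} = - \frac{c + u}{9} = - \frac{c}{9} - \frac{u}{9}$)
$A = \frac{1}{9}$ ($A = \left(\left(- \frac{1}{9}\right) 2 - - \frac{5}{9}\right)^{2} = \left(- \frac{2}{9} + \frac{5}{9}\right)^{2} = \left(\frac{1}{3}\right)^{2} = \frac{1}{9} \approx 0.11111$)
$D = - \frac{16}{9}$ ($D = -3 + \left(1 + 2 \cdot \frac{1}{9}\right) = -3 + \left(1 + \frac{2}{9}\right) = -3 + \frac{11}{9} = - \frac{16}{9} \approx -1.7778$)
$D^{2} = \left(- \frac{16}{9}\right)^{2} = \frac{256}{81}$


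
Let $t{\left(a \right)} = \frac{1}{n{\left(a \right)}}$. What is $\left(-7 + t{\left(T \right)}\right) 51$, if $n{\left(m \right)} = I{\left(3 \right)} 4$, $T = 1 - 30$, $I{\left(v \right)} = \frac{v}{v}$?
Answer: $- \frac{1377}{4} \approx -344.25$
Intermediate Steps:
$I{\left(v \right)} = 1$
$T = -29$ ($T = 1 - 30 = -29$)
$n{\left(m \right)} = 4$ ($n{\left(m \right)} = 1 \cdot 4 = 4$)
$t{\left(a \right)} = \frac{1}{4}$
$\left(-7 + t{\left(T \right)}\right) 51 = \left(-7 + \frac{1}{4}\right) 51 = \left(- \frac{27}{4}\right) 51 = - \frac{1377}{4}$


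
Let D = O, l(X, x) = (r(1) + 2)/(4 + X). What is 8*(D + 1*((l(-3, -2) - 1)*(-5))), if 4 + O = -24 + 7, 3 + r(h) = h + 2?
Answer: -208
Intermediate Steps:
r(h) = -1 + h (r(h) = -3 + (h + 2) = -3 + (2 + h) = -1 + h)
l(X, x) = 2/(4 + X) (l(X, x) = ((-1 + 1) + 2)/(4 + X) = (0 + 2)/(4 + X) = 2/(4 + X))
O = -21 (O = -4 + (-24 + 7) = -4 - 17 = -21)
D = -21
8*(D + 1*((l(-3, -2) - 1)*(-5))) = 8*(-21 + 1*((2/(4 - 3) - 1)*(-5))) = 8*(-21 + 1*((2/1 - 1)*(-5))) = 8*(-21 + 1*((2*1 - 1)*(-5))) = 8*(-21 + 1*((2 - 1)*(-5))) = 8*(-21 + 1*(1*(-5))) = 8*(-21 + 1*(-5)) = 8*(-21 - 5) = 8*(-26) = -208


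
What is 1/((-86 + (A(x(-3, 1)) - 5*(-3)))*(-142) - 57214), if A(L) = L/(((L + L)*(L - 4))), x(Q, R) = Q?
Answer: -7/329853 ≈ -2.1222e-5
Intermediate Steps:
A(L) = 1/(2*(-4 + L)) (A(L) = L/(((2*L)*(-4 + L))) = L/((2*L*(-4 + L))) = L*(1/(2*L*(-4 + L))) = 1/(2*(-4 + L)))
1/((-86 + (A(x(-3, 1)) - 5*(-3)))*(-142) - 57214) = 1/((-86 + (1/(2*(-4 - 3)) - 5*(-3)))*(-142) - 57214) = 1/((-86 + ((1/2)/(-7) + 15))*(-142) - 57214) = 1/((-86 + ((1/2)*(-1/7) + 15))*(-142) - 57214) = 1/((-86 + (-1/14 + 15))*(-142) - 57214) = 1/((-86 + 209/14)*(-142) - 57214) = 1/(-995/14*(-142) - 57214) = 1/(70645/7 - 57214) = 1/(-329853/7) = -7/329853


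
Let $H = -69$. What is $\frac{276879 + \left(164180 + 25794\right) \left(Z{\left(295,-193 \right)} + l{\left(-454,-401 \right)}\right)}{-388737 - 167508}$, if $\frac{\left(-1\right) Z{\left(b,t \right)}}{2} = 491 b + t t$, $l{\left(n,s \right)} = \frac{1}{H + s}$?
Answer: $\frac{345929873186}{2781225} \approx 1.2438 \cdot 10^{5}$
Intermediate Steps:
$l{\left(n,s \right)} = \frac{1}{-69 + s}$
$Z{\left(b,t \right)} = - 982 b - 2 t^{2}$ ($Z{\left(b,t \right)} = - 2 \left(491 b + t t\right) = - 2 \left(491 b + t^{2}\right) = - 2 \left(t^{2} + 491 b\right) = - 982 b - 2 t^{2}$)
$\frac{276879 + \left(164180 + 25794\right) \left(Z{\left(295,-193 \right)} + l{\left(-454,-401 \right)}\right)}{-388737 - 167508} = \frac{276879 + \left(164180 + 25794\right) \left(\left(\left(-982\right) 295 - 2 \left(-193\right)^{2}\right) + \frac{1}{-69 - 401}\right)}{-388737 - 167508} = \frac{276879 + 189974 \left(\left(-289690 - 74498\right) + \frac{1}{-470}\right)}{-556245} = \left(276879 + 189974 \left(\left(-289690 - 74498\right) - \frac{1}{470}\right)\right) \left(- \frac{1}{556245}\right) = \left(276879 + 189974 \left(-364188 - \frac{1}{470}\right)\right) \left(- \frac{1}{556245}\right) = \left(276879 + 189974 \left(- \frac{171168361}{470}\right)\right) \left(- \frac{1}{556245}\right) = \left(276879 - \frac{345931257581}{5}\right) \left(- \frac{1}{556245}\right) = \left(- \frac{345929873186}{5}\right) \left(- \frac{1}{556245}\right) = \frac{345929873186}{2781225}$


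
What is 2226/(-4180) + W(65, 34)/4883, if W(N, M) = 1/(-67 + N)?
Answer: -143048/268565 ≈ -0.53264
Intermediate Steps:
2226/(-4180) + W(65, 34)/4883 = 2226/(-4180) + 1/((-67 + 65)*4883) = 2226*(-1/4180) + (1/4883)/(-2) = -1113/2090 - 1/2*1/4883 = -1113/2090 - 1/9766 = -143048/268565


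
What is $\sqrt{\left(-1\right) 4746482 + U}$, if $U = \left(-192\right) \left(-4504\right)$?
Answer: $i \sqrt{3881714} \approx 1970.2 i$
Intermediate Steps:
$U = 864768$
$\sqrt{\left(-1\right) 4746482 + U} = \sqrt{\left(-1\right) 4746482 + 864768} = \sqrt{-4746482 + 864768} = \sqrt{-3881714} = i \sqrt{3881714}$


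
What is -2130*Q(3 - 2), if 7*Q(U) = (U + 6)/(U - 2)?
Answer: 2130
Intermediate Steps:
Q(U) = (6 + U)/(7*(-2 + U)) (Q(U) = ((U + 6)/(U - 2))/7 = ((6 + U)/(-2 + U))/7 = (6 + U)/(7*(-2 + U)))
-2130*Q(3 - 2) = -2130*(6 + (3 - 2))/(7*(-2 + (3 - 2))) = -2130*(6 + 1)/(7*(-2 + 1)) = -2130*7/(7*(-1)) = -2130*(-1)*7/7 = -2130*(-1) = 2130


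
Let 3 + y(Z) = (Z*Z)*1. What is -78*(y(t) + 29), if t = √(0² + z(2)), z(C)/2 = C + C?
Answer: -2652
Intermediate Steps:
z(C) = 4*C (z(C) = 2*(C + C) = 2*(2*C) = 4*C)
t = 2*√2 (t = √(0² + 4*2) = √(0 + 8) = √8 = 2*√2 ≈ 2.8284)
y(Z) = -3 + Z² (y(Z) = -3 + (Z*Z)*1 = -3 + Z²*1 = -3 + Z²)
-78*(y(t) + 29) = -78*((-3 + (2*√2)²) + 29) = -78*((-3 + 8) + 29) = -78*(5 + 29) = -78*34 = -2652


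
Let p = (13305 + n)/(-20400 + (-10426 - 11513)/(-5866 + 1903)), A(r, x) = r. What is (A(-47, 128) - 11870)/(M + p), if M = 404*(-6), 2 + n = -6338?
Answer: 321056933779/65314395653 ≈ 4.9156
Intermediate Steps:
n = -6340 (n = -2 - 6338 = -6340)
p = -9200765/26941087 (p = (13305 - 6340)/(-20400 + (-10426 - 11513)/(-5866 + 1903)) = 6965/(-20400 - 21939/(-3963)) = 6965/(-20400 - 21939*(-1/3963)) = 6965/(-20400 + 7313/1321) = 6965/(-26941087/1321) = 6965*(-1321/26941087) = -9200765/26941087 ≈ -0.34151)
M = -2424
(A(-47, 128) - 11870)/(M + p) = (-47 - 11870)/(-2424 - 9200765/26941087) = -11917/(-65314395653/26941087) = -11917*(-26941087/65314395653) = 321056933779/65314395653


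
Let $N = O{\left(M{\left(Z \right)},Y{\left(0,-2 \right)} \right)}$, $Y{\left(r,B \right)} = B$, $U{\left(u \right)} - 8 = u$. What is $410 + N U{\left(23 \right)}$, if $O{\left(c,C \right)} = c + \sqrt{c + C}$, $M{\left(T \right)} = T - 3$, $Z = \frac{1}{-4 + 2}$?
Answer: $\frac{603}{2} + \frac{31 i \sqrt{22}}{2} \approx 301.5 + 72.701 i$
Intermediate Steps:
$U{\left(u \right)} = 8 + u$
$Z = - \frac{1}{2}$ ($Z = \frac{1}{-2} = - \frac{1}{2} \approx -0.5$)
$M{\left(T \right)} = -3 + T$
$O{\left(c,C \right)} = c + \sqrt{C + c}$
$N = - \frac{7}{2} + \frac{i \sqrt{22}}{2}$ ($N = \left(-3 - \frac{1}{2}\right) + \sqrt{-2 - \frac{7}{2}} = - \frac{7}{2} + \sqrt{-2 - \frac{7}{2}} = - \frac{7}{2} + \sqrt{- \frac{11}{2}} = - \frac{7}{2} + \frac{i \sqrt{22}}{2} \approx -3.5 + 2.3452 i$)
$410 + N U{\left(23 \right)} = 410 + \left(- \frac{7}{2} + \frac{i \sqrt{22}}{2}\right) \left(8 + 23\right) = 410 + \left(- \frac{7}{2} + \frac{i \sqrt{22}}{2}\right) 31 = 410 - \left(\frac{217}{2} - \frac{31 i \sqrt{22}}{2}\right) = \frac{603}{2} + \frac{31 i \sqrt{22}}{2}$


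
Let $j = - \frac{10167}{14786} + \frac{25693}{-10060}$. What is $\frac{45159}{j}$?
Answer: $- \frac{3358636499220}{241088359} \approx -13931.0$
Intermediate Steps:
$j = - \frac{241088359}{74373580}$ ($j = \left(-10167\right) \frac{1}{14786} + 25693 \left(- \frac{1}{10060}\right) = - \frac{10167}{14786} - \frac{25693}{10060} = - \frac{241088359}{74373580} \approx -3.2416$)
$\frac{45159}{j} = \frac{45159}{- \frac{241088359}{74373580}} = 45159 \left(- \frac{74373580}{241088359}\right) = - \frac{3358636499220}{241088359}$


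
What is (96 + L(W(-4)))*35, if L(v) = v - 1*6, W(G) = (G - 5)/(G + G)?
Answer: 25515/8 ≈ 3189.4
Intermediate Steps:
W(G) = (-5 + G)/(2*G) (W(G) = (-5 + G)/((2*G)) = (-5 + G)*(1/(2*G)) = (-5 + G)/(2*G))
L(v) = -6 + v (L(v) = v - 6 = -6 + v)
(96 + L(W(-4)))*35 = (96 + (-6 + (½)*(-5 - 4)/(-4)))*35 = (96 + (-6 + (½)*(-¼)*(-9)))*35 = (96 + (-6 + 9/8))*35 = (96 - 39/8)*35 = (729/8)*35 = 25515/8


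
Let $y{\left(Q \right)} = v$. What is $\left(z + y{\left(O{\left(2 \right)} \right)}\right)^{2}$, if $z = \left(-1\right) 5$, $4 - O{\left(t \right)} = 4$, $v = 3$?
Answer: $4$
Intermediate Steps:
$O{\left(t \right)} = 0$ ($O{\left(t \right)} = 4 - 4 = 0$)
$y{\left(Q \right)} = 3$
$z = -5$
$\left(z + y{\left(O{\left(2 \right)} \right)}\right)^{2} = \left(-5 + 3\right)^{2} = \left(-2\right)^{2} = 4$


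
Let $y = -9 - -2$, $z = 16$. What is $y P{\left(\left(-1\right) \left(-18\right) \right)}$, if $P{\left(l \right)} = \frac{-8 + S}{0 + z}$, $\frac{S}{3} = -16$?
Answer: $\frac{49}{2} \approx 24.5$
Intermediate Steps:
$S = -48$ ($S = 3 \left(-16\right) = -48$)
$P{\left(l \right)} = - \frac{7}{2}$ ($P{\left(l \right)} = \frac{-8 - 48}{0 + 16} = - \frac{56}{16} = \left(-56\right) \frac{1}{16} = - \frac{7}{2}$)
$y = -7$ ($y = -9 + 2 = -7$)
$y P{\left(\left(-1\right) \left(-18\right) \right)} = \left(-7\right) \left(- \frac{7}{2}\right) = \frac{49}{2}$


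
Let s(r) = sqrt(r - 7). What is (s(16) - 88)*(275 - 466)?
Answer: 16235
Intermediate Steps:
s(r) = sqrt(-7 + r)
(s(16) - 88)*(275 - 466) = (sqrt(-7 + 16) - 88)*(275 - 466) = (sqrt(9) - 88)*(-191) = (3 - 88)*(-191) = -85*(-191) = 16235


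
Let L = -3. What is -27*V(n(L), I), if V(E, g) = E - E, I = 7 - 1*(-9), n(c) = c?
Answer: 0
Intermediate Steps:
I = 16 (I = 7 + 9 = 16)
V(E, g) = 0
-27*V(n(L), I) = -27*0 = 0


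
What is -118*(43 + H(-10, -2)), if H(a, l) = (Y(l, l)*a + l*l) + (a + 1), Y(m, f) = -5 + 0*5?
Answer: -10384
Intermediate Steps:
Y(m, f) = -5 (Y(m, f) = -5 + 0 = -5)
H(a, l) = 1 + l² - 4*a (H(a, l) = (-5*a + l*l) + (a + 1) = (-5*a + l²) + (1 + a) = (l² - 5*a) + (1 + a) = 1 + l² - 4*a)
-118*(43 + H(-10, -2)) = -118*(43 + (1 + (-2)² - 4*(-10))) = -118*(43 + (1 + 4 + 40)) = -118*(43 + 45) = -118*88 = -10384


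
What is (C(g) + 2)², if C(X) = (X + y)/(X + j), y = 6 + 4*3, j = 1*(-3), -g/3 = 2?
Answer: 4/9 ≈ 0.44444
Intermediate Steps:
g = -6 (g = -3*2 = -6)
j = -3
y = 18 (y = 6 + 12 = 18)
C(X) = (18 + X)/(-3 + X) (C(X) = (X + 18)/(X - 3) = (18 + X)/(-3 + X))
(C(g) + 2)² = ((18 - 6)/(-3 - 6) + 2)² = (12/(-9) + 2)² = (-⅑*12 + 2)² = (-4/3 + 2)² = (⅔)² = 4/9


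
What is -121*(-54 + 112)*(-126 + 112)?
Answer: 98252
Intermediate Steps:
-121*(-54 + 112)*(-126 + 112) = -7018*(-14) = -121*(-812) = 98252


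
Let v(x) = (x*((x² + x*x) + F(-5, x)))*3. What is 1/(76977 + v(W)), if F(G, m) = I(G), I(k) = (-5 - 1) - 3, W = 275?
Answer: 1/124850802 ≈ 8.0096e-9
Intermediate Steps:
I(k) = -9 (I(k) = -6 - 3 = -9)
F(G, m) = -9
v(x) = 3*x*(-9 + 2*x²) (v(x) = (x*((x² + x*x) - 9))*3 = (x*((x² + x²) - 9))*3 = (x*(2*x² - 9))*3 = (x*(-9 + 2*x²))*3 = 3*x*(-9 + 2*x²))
1/(76977 + v(W)) = 1/(76977 + (-27*275 + 6*275³)) = 1/(76977 + (-7425 + 6*20796875)) = 1/(76977 + (-7425 + 124781250)) = 1/(76977 + 124773825) = 1/124850802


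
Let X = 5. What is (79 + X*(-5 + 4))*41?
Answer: 3034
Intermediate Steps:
(79 + X*(-5 + 4))*41 = (79 + 5*(-5 + 4))*41 = (79 + 5*(-1))*41 = (79 - 5)*41 = 74*41 = 3034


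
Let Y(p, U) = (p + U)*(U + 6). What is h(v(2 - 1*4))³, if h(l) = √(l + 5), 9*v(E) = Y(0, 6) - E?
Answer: 119*√119/27 ≈ 48.079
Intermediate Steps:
Y(p, U) = (6 + U)*(U + p) (Y(p, U) = (U + p)*(6 + U) = (6 + U)*(U + p))
v(E) = 8 - E/9 (v(E) = ((6² + 6*6 + 6*0 + 6*0) - E)/9 = ((36 + 36 + 0 + 0) - E)/9 = (72 - E)/9 = 8 - E/9)
h(l) = √(5 + l)
h(v(2 - 1*4))³ = (√(5 + (8 - (2 - 1*4)/9)))³ = (√(5 + (8 - (2 - 4)/9)))³ = (√(5 + (8 - ⅑*(-2))))³ = (√(5 + (8 + 2/9)))³ = (√(5 + 74/9))³ = (√(119/9))³ = (√119/3)³ = 119*√119/27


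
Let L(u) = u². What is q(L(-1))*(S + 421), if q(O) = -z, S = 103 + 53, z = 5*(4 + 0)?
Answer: -11540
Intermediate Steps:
z = 20 (z = 5*4 = 20)
S = 156
q(O) = -20 (q(O) = -1*20 = -20)
q(L(-1))*(S + 421) = -20*(156 + 421) = -20*577 = -11540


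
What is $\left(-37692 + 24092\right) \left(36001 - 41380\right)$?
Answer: $73154400$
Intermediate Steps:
$\left(-37692 + 24092\right) \left(36001 - 41380\right) = \left(-13600\right) \left(-5379\right) = 73154400$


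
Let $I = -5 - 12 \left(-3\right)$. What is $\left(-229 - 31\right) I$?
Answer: $-8060$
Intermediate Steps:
$I = 31$ ($I = -5 - -36 = -5 + 36 = 31$)
$\left(-229 - 31\right) I = \left(-229 - 31\right) 31 = \left(-260\right) 31 = -8060$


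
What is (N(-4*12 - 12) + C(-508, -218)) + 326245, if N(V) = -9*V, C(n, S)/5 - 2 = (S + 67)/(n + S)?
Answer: 237253925/726 ≈ 3.2680e+5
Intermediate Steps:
C(n, S) = 10 + 5*(67 + S)/(S + n) (C(n, S) = 10 + 5*((S + 67)/(n + S)) = 10 + 5*((67 + S)/(S + n)) = 10 + 5*(67 + S)/(S + n))
(N(-4*12 - 12) + C(-508, -218)) + 326245 = (-9*(-4*12 - 12) + 5*(67 + 2*(-508) + 3*(-218))/(-218 - 508)) + 326245 = (-9*(-48 - 12) + 5*(67 - 1016 - 654)/(-726)) + 326245 = (-9*(-60) + 5*(-1/726)*(-1603)) + 326245 = (540 + 8015/726) + 326245 = 400055/726 + 326245 = 237253925/726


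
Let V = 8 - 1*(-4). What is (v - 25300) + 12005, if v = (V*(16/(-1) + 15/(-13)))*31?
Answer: -255791/13 ≈ -19676.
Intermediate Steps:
V = 12 (V = 8 + 4 = 12)
v = -82956/13 (v = (12*(16/(-1) + 15/(-13)))*31 = (12*(16*(-1) + 15*(-1/13)))*31 = (12*(-16 - 15/13))*31 = (12*(-223/13))*31 = -2676/13*31 = -82956/13 ≈ -6381.2)
(v - 25300) + 12005 = (-82956/13 - 25300) + 12005 = -411856/13 + 12005 = -255791/13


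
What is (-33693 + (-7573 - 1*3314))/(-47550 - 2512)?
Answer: 22290/25031 ≈ 0.89050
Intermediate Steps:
(-33693 + (-7573 - 1*3314))/(-47550 - 2512) = (-33693 + (-7573 - 3314))/(-50062) = (-33693 - 10887)*(-1/50062) = -44580*(-1/50062) = 22290/25031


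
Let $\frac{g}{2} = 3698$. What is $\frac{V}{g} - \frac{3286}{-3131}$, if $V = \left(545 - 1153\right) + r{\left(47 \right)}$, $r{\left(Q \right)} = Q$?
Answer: $\frac{727315}{746996} \approx 0.97365$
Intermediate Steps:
$g = 7396$ ($g = 2 \cdot 3698 = 7396$)
$V = -561$ ($V = \left(545 - 1153\right) + 47 = -608 + 47 = -561$)
$\frac{V}{g} - \frac{3286}{-3131} = - \frac{561}{7396} - \frac{3286}{-3131} = \left(-561\right) \frac{1}{7396} - - \frac{106}{101} = - \frac{561}{7396} + \frac{106}{101} = \frac{727315}{746996}$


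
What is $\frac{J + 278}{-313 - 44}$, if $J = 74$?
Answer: $- \frac{352}{357} \approx -0.98599$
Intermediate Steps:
$\frac{J + 278}{-313 - 44} = \frac{74 + 278}{-313 - 44} = \frac{352}{-357} = 352 \left(- \frac{1}{357}\right) = - \frac{352}{357}$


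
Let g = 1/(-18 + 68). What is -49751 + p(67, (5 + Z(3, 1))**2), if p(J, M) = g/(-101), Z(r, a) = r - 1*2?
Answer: -251242551/5050 ≈ -49751.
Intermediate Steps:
Z(r, a) = -2 + r (Z(r, a) = r - 2 = -2 + r)
g = 1/50 ≈ 0.020000
p(J, M) = -1/5050 (p(J, M) = (1/50)/(-101) = (1/50)*(-1/101) = -1/5050)
-49751 + p(67, (5 + Z(3, 1))**2) = -49751 - 1/5050 = -251242551/5050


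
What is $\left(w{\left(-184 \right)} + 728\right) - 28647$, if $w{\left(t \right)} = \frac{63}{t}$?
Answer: $- \frac{5137159}{184} \approx -27919.0$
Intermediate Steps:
$\left(w{\left(-184 \right)} + 728\right) - 28647 = \left(\frac{63}{-184} + 728\right) - 28647 = \left(63 \left(- \frac{1}{184}\right) + 728\right) - 28647 = \left(- \frac{63}{184} + 728\right) - 28647 = \frac{133889}{184} - 28647 = - \frac{5137159}{184}$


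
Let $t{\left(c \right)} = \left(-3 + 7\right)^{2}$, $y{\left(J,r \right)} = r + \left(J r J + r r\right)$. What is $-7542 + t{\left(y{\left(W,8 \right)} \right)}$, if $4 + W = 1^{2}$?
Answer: $-7526$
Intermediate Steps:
$W = -3$ ($W = -4 + 1^{2} = -4 + 1 = -3$)
$y{\left(J,r \right)} = r + r^{2} + r J^{2}$ ($y{\left(J,r \right)} = r + \left(r J^{2} + r^{2}\right) = r + \left(r^{2} + r J^{2}\right) = r + r^{2} + r J^{2}$)
$t{\left(c \right)} = 16$ ($t{\left(c \right)} = 4^{2} = 16$)
$-7542 + t{\left(y{\left(W,8 \right)} \right)} = -7542 + 16 = -7526$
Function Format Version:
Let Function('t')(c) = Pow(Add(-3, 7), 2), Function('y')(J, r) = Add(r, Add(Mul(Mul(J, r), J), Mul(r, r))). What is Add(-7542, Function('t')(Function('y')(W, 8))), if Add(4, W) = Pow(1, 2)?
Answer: -7526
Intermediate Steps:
W = -3 (W = Add(-4, Pow(1, 2)) = Add(-4, 1) = -3)
Function('y')(J, r) = Add(r, Pow(r, 2), Mul(r, Pow(J, 2))) (Function('y')(J, r) = Add(r, Add(Mul(r, Pow(J, 2)), Pow(r, 2))) = Add(r, Add(Pow(r, 2), Mul(r, Pow(J, 2)))) = Add(r, Pow(r, 2), Mul(r, Pow(J, 2))))
Function('t')(c) = 16 (Function('t')(c) = Pow(4, 2) = 16)
Add(-7542, Function('t')(Function('y')(W, 8))) = Add(-7542, 16) = -7526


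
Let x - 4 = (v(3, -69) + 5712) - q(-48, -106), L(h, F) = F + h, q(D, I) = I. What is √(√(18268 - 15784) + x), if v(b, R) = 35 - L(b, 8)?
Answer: √(5846 + 6*√69) ≈ 76.784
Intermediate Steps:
v(b, R) = 27 - b (v(b, R) = 35 - (8 + b) = 35 + (-8 - b) = 27 - b)
x = 5846 (x = 4 + (((27 - 1*3) + 5712) - 1*(-106)) = 4 + (((27 - 3) + 5712) + 106) = 4 + ((24 + 5712) + 106) = 4 + (5736 + 106) = 4 + 5842 = 5846)
√(√(18268 - 15784) + x) = √(√(18268 - 15784) + 5846) = √(√2484 + 5846) = √(6*√69 + 5846) = √(5846 + 6*√69)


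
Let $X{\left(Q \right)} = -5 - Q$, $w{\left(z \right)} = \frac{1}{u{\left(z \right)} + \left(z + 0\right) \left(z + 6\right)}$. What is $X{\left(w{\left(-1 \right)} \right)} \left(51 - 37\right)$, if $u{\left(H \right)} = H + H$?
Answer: $-68$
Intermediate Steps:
$u{\left(H \right)} = 2 H$
$w{\left(z \right)} = \frac{1}{2 z + z \left(6 + z\right)}$ ($w{\left(z \right)} = \frac{1}{2 z + \left(z + 0\right) \left(z + 6\right)} = \frac{1}{2 z + z \left(6 + z\right)}$)
$X{\left(w{\left(-1 \right)} \right)} \left(51 - 37\right) = \left(-5 - \frac{1}{\left(-1\right) \left(8 - 1\right)}\right) \left(51 - 37\right) = \left(-5 - - \frac{1}{7}\right) 14 = \left(-5 + \frac{1}{7}\right) 14 = \left(- \frac{34}{7}\right) 14 = -68$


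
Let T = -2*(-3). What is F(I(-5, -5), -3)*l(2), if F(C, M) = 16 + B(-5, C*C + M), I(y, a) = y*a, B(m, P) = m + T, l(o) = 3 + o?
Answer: 85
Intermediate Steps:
T = 6
B(m, P) = 6 + m (B(m, P) = m + 6 = 6 + m)
I(y, a) = a*y
F(C, M) = 17 (F(C, M) = 16 + (6 - 5) = 16 + 1 = 17)
F(I(-5, -5), -3)*l(2) = 17*(3 + 2) = 17*5 = 85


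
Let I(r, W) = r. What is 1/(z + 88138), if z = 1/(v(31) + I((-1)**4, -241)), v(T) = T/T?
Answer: 2/176277 ≈ 1.1346e-5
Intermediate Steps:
v(T) = 1
z = 1/2 (z = 1/(1 + (-1)**4) = 1/(1 + 1) = 1/2 ≈ 0.50000)
1/(z + 88138) = 1/(1/2 + 88138) = 1/(176277/2) = 2/176277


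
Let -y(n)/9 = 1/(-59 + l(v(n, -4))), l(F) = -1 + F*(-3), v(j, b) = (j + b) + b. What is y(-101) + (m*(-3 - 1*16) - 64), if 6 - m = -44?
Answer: -90249/89 ≈ -1014.0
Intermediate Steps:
v(j, b) = j + 2*b (v(j, b) = (b + j) + b = j + 2*b)
l(F) = -1 - 3*F
m = 50 (m = 6 - 1*(-44) = 6 + 44 = 50)
y(n) = -9/(-36 - 3*n) (y(n) = -9/(-59 + (-1 - 3*(n + 2*(-4)))) = -9/(-59 + (-1 - 3*(n - 8))) = -9/(-59 + (-1 - 3*(-8 + n))) = -9/(-59 + (-1 + (24 - 3*n))) = -9/(-59 + (23 - 3*n)) = -9/(-36 - 3*n))
y(-101) + (m*(-3 - 1*16) - 64) = 3/(12 - 101) + (50*(-3 - 1*16) - 64) = 3/(-89) + (50*(-3 - 16) - 64) = 3*(-1/89) + (50*(-19) - 64) = -3/89 + (-950 - 64) = -3/89 - 1014 = -90249/89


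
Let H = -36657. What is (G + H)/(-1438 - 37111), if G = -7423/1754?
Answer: 64303801/67614946 ≈ 0.95103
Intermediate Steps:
G = -7423/1754 (G = -7423*1/1754 = -7423/1754 ≈ -4.2320)
(G + H)/(-1438 - 37111) = (-7423/1754 - 36657)/(-1438 - 37111) = -64303801/1754/(-38549) = -64303801/1754*(-1/38549) = 64303801/67614946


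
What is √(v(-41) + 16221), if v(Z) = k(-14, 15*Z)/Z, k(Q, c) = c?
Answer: 6*√451 ≈ 127.42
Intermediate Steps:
v(Z) = 15 (v(Z) = (15*Z)/Z = 15)
√(v(-41) + 16221) = √(15 + 16221) = √16236 = 6*√451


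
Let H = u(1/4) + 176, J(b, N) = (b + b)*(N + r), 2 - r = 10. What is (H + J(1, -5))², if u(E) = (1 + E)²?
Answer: 5880625/256 ≈ 22971.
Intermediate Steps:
r = -8 (r = 2 - 1*10 = 2 - 10 = -8)
J(b, N) = 2*b*(-8 + N) (J(b, N) = (b + b)*(N - 8) = (2*b)*(-8 + N) = 2*b*(-8 + N))
H = 2841/16 (H = (1 + 1/4)² + 176 = (1 + ¼)² + 176 = (5/4)² + 176 = 25/16 + 176 = 2841/16 ≈ 177.56)
(H + J(1, -5))² = (2841/16 + 2*1*(-8 - 5))² = (2841/16 + 2*1*(-13))² = (2841/16 - 26)² = (2425/16)² = 5880625/256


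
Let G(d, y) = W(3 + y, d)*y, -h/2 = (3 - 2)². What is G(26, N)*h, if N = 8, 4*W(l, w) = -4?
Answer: 16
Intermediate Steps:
W(l, w) = -1 (W(l, w) = (¼)*(-4) = -1)
h = -2 (h = -2*(3 - 2)² = -2*1² = -2*1 = -2)
G(d, y) = -y
G(26, N)*h = -1*8*(-2) = -8*(-2) = 16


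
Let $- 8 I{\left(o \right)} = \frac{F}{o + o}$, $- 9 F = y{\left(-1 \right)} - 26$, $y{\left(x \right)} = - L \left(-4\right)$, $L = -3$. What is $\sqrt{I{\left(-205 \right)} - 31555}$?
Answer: $\frac{i \sqrt{190958230210}}{2460} \approx 177.64 i$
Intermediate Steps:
$y{\left(x \right)} = -12$ ($y{\left(x \right)} = \left(-1\right) \left(-3\right) \left(-4\right) = 3 \left(-4\right) = -12$)
$F = \frac{38}{9}$ ($F = - \frac{-12 - 26}{9} = \left(- \frac{1}{9}\right) \left(-38\right) = \frac{38}{9} \approx 4.2222$)
$I{\left(o \right)} = - \frac{19}{72 o}$ ($I{\left(o \right)} = - \frac{\frac{38}{9} \frac{1}{o + o}}{8} = - \frac{\frac{38}{9} \frac{1}{2 o}}{8} = - \frac{\frac{19}{9} \frac{1}{o}}{8} = - \frac{19}{72 o}$)
$\sqrt{I{\left(-205 \right)} - 31555} = \sqrt{- \frac{19}{72 \left(-205\right)} - 31555} = \sqrt{\left(- \frac{19}{72}\right) \left(- \frac{1}{205}\right) - 31555} = \sqrt{\frac{19}{14760} - 31555} = \sqrt{- \frac{465751781}{14760}} = \frac{i \sqrt{190958230210}}{2460}$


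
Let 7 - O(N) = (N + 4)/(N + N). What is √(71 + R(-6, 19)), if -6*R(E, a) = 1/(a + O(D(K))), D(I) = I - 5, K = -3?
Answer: √6778533/309 ≈ 8.4258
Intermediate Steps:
D(I) = -5 + I
O(N) = 7 - (4 + N)/(2*N) (O(N) = 7 - (N + 4)/(N + N) = 7 - (4 + N)/(2*N))
R(E, a) = -1/(6*(27/4 + a)) (R(E, a) = -1/(6*(a + (13/2 - 2/(-5 - 3)))) = -1/(6*(a + (13/2 - 2/(-8)))) = -1/(6*(a + (13/2 - 2*(-⅛)))) = -1/(6*(a + (13/2 + ¼))) = -1/(6*(a + 27/4)) = -1/(6*(27/4 + a)))
√(71 + R(-6, 19)) = √(71 - 2/(81 + 12*19)) = √(71 - 2/(81 + 228)) = √(71 - 2/309) = √(21937/309) = √6778533/309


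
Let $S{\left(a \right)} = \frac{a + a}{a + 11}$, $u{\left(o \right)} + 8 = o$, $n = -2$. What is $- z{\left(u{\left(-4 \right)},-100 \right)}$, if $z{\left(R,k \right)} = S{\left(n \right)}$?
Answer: $\frac{4}{9} \approx 0.44444$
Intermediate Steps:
$u{\left(o \right)} = -8 + o$
$S{\left(a \right)} = \frac{2 a}{11 + a}$
$z{\left(R,k \right)} = - \frac{4}{9}$ ($z{\left(R,k \right)} = 2 \left(-2\right) \frac{1}{11 - 2} = 2 \left(-2\right) \frac{1}{9} = - \frac{4}{9}$)
$- z{\left(u{\left(-4 \right)},-100 \right)} = \left(-1\right) \left(- \frac{4}{9}\right) = \frac{4}{9}$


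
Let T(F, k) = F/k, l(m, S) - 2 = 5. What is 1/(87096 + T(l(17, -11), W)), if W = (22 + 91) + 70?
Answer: 183/15938575 ≈ 1.1482e-5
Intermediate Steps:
l(m, S) = 7 (l(m, S) = 2 + 5 = 7)
W = 183 (W = 113 + 70 = 183)
1/(87096 + T(l(17, -11), W)) = 1/(87096 + 7/183) = 1/(15938575/183) = 183/15938575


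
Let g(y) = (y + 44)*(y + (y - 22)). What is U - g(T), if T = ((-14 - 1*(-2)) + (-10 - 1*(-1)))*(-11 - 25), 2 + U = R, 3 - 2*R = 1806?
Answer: -2385807/2 ≈ -1.1929e+6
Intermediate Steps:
R = -1803/2 (R = 3/2 - 1/2*1806 = 3/2 - 903 = -1803/2 ≈ -901.50)
U = -1807/2 (U = -2 - 1803/2 = -1807/2 ≈ -903.50)
T = 756 (T = ((-14 + 2) + (-10 + 1))*(-36) = (-12 - 9)*(-36) = -21*(-36) = 756)
g(y) = (-22 + 2*y)*(44 + y) (g(y) = (44 + y)*(y + (-22 + y)) = (44 + y)*(-22 + 2*y) = (-22 + 2*y)*(44 + y))
U - g(T) = -1807/2 - (-968 + 2*756**2 + 66*756) = -1807/2 - (-968 + 2*571536 + 49896) = -1807/2 - (-968 + 1143072 + 49896) = -1807/2 - 1*1192000 = -1807/2 - 1192000 = -2385807/2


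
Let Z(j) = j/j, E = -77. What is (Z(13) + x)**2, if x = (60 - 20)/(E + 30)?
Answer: 49/2209 ≈ 0.022182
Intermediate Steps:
Z(j) = 1
x = -40/47 (x = (60 - 20)/(-77 + 30) = 40/(-47) = 40*(-1/47) = -40/47 ≈ -0.85106)
(Z(13) + x)**2 = (1 - 40/47)**2 = (7/47)**2 = 49/2209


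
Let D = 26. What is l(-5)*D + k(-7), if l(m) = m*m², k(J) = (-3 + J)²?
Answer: -3150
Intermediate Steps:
l(m) = m³
l(-5)*D + k(-7) = (-5)³*26 + (-3 - 7)² = -125*26 + (-10)² = -3250 + 100 = -3150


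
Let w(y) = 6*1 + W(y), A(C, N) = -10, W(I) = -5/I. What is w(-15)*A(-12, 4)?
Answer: -190/3 ≈ -63.333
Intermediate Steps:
w(y) = 6 - 5/y (w(y) = 6*1 - 5/y = 6 - 5/y)
w(-15)*A(-12, 4) = (6 - 5/(-15))*(-10) = (6 - 5*(-1/15))*(-10) = (6 + ⅓)*(-10) = (19/3)*(-10) = -190/3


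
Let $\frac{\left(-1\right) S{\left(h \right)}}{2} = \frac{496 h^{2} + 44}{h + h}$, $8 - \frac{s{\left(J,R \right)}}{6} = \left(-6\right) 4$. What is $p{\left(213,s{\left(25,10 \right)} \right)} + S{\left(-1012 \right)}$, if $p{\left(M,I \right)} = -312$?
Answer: $\frac{11537721}{23} \approx 5.0164 \cdot 10^{5}$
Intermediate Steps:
$s{\left(J,R \right)} = 192$ ($s{\left(J,R \right)} = 48 - 6 \left(\left(-6\right) 4\right) = 48 - -144 = 48 + 144 = 192$)
$S{\left(h \right)} = - \frac{44 + 496 h^{2}}{h}$ ($S{\left(h \right)} = - 2 \frac{496 h^{2} + 44}{h + h} = - 2 \frac{44 + 496 h^{2}}{2 h} = - \frac{44 + 496 h^{2}}{h}$)
$p{\left(213,s{\left(25,10 \right)} \right)} + S{\left(-1012 \right)} = -312 - \left(-501952 + \frac{44}{-1012}\right) = -312 + \left(501952 - - \frac{1}{23}\right) = -312 + \left(501952 + \frac{1}{23}\right) = -312 + \frac{11544897}{23} = \frac{11537721}{23}$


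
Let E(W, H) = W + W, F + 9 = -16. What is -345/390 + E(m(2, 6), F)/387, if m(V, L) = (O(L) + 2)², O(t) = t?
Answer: -5573/10062 ≈ -0.55387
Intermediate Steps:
F = -25 (F = -9 - 16 = -25)
m(V, L) = (2 + L)² (m(V, L) = (L + 2)² = (2 + L)²)
E(W, H) = 2*W
-345/390 + E(m(2, 6), F)/387 = -345/390 + (2*(2 + 6)²)/387 = -345*1/390 + (2*8²)*(1/387) = -23/26 + (2*64)*(1/387) = -23/26 + 128*(1/387) = -23/26 + 128/387 = -5573/10062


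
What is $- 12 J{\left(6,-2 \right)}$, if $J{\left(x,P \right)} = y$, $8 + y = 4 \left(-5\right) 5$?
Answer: $1296$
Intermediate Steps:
$y = -108$ ($y = -8 + 4 \left(-5\right) 5 = -8 - 100 = -108$)
$J{\left(x,P \right)} = -108$
$- 12 J{\left(6,-2 \right)} = \left(-12\right) \left(-108\right) = 1296$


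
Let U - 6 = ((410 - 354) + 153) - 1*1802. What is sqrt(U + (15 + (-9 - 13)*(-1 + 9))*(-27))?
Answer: 2*sqrt(690) ≈ 52.536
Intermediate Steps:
U = -1587 (U = 6 + (((410 - 354) + 153) - 1*1802) = 6 + ((56 + 153) - 1802) = 6 + (209 - 1802) = 6 - 1593 = -1587)
sqrt(U + (15 + (-9 - 13)*(-1 + 9))*(-27)) = sqrt(-1587 + (15 + (-9 - 13)*(-1 + 9))*(-27)) = sqrt(-1587 + (15 - 22*8)*(-27)) = sqrt(-1587 + (15 - 176)*(-27)) = sqrt(-1587 - 161*(-27)) = sqrt(-1587 + 4347) = sqrt(2760) = 2*sqrt(690)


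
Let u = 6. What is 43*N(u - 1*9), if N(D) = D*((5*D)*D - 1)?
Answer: -5676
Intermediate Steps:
N(D) = D*(-1 + 5*D²) (N(D) = D*(5*D² - 1) = D*(-1 + 5*D²))
43*N(u - 1*9) = 43*(-(6 - 1*9) + 5*(6 - 1*9)³) = 43*(-(6 - 9) + 5*(6 - 9)³) = 43*(-1*(-3) + 5*(-3)³) = 43*(3 + 5*(-27)) = 43*(3 - 135) = 43*(-132) = -5676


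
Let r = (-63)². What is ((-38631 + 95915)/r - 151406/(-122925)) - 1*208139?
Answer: -33847051216687/162629775 ≈ -2.0812e+5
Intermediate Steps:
r = 3969
((-38631 + 95915)/r - 151406/(-122925)) - 1*208139 = ((-38631 + 95915)/3969 - 151406/(-122925)) - 1*208139 = (57284*(1/3969) - 151406*(-1/122925)) - 208139 = (57284/3969 + 151406/122925) - 208139 = 2547522038/162629775 - 208139 = -33847051216687/162629775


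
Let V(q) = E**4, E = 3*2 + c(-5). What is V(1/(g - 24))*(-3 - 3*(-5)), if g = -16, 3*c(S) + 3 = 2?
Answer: 334084/27 ≈ 12373.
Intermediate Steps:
c(S) = -1/3 (c(S) = -1 + (1/3)*2 = -1 + 2/3 = -1/3)
E = 17/3 (E = 3*2 - 1/3 = 6 - 1/3 = 17/3 ≈ 5.6667)
V(q) = 83521/81 (V(q) = (17/3)**4 = 83521/81)
V(1/(g - 24))*(-3 - 3*(-5)) = 83521*(-3 - 3*(-5))/81 = 83521*(-3 + 15)/81 = (83521/81)*12 = 334084/27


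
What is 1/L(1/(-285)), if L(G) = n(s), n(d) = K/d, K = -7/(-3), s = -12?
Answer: -36/7 ≈ -5.1429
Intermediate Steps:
K = 7/3 (K = -1/3*(-7) = 7/3 ≈ 2.3333)
n(d) = 7/(3*d)
L(G) = -7/36 (L(G) = (7/3)/(-12) = (7/3)*(-1/12) = -7/36)
1/L(1/(-285)) = 1/(-7/36) = -36/7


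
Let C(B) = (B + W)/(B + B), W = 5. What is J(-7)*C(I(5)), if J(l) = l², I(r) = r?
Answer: 49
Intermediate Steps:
C(B) = (5 + B)/(2*B) (C(B) = (B + 5)/(B + B) = (5 + B)/((2*B)) = (5 + B)*(1/(2*B)) = (5 + B)/(2*B))
J(-7)*C(I(5)) = (-7)²*((½)*(5 + 5)/5) = 49*((½)*(⅕)*10) = 49*1 = 49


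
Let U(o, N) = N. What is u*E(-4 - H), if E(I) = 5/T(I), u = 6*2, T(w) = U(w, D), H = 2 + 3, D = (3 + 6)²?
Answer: 20/27 ≈ 0.74074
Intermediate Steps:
D = 81 (D = 9² = 81)
H = 5
T(w) = 81
u = 12
E(I) = 5/81
u*E(-4 - H) = 12*(5/81) = 20/27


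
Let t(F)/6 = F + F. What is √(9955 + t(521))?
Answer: √16207 ≈ 127.31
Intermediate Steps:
t(F) = 12*F (t(F) = 6*(F + F) = 6*(2*F) = 12*F)
√(9955 + t(521)) = √(9955 + 12*521) = √(9955 + 6252) = √16207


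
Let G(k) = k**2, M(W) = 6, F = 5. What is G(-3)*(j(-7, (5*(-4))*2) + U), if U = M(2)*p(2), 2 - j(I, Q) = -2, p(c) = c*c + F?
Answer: 522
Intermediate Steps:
p(c) = 5 + c**2 (p(c) = c*c + 5 = c**2 + 5 = 5 + c**2)
j(I, Q) = 4 (j(I, Q) = 2 - 1*(-2) = 2 + 2 = 4)
U = 54 (U = 6*(5 + 2**2) = 6*(5 + 4) = 6*9 = 54)
G(-3)*(j(-7, (5*(-4))*2) + U) = (-3)**2*(4 + 54) = 9*58 = 522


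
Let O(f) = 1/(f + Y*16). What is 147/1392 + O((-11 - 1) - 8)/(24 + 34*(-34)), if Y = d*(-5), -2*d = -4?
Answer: 156011/1477260 ≈ 0.10561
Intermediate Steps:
d = 2 (d = -1/2*(-4) = 2)
Y = -10 (Y = 2*(-5) = -10)
O(f) = 1/(-160 + f) (O(f) = 1/(f - 10*16) = 1/(f - 160) = 1/(-160 + f))
147/1392 + O((-11 - 1) - 8)/(24 + 34*(-34)) = 147/1392 + 1/((-160 + ((-11 - 1) - 8))*(24 + 34*(-34))) = 147*(1/1392) + 1/((-160 + (-12 - 8))*(24 - 1156)) = 49/464 + 1/(-160 - 20*(-1132)) = 49/464 - 1/1132/(-180) = 49/464 - 1/180*(-1/1132) = 49/464 + 1/203760 = 156011/1477260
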